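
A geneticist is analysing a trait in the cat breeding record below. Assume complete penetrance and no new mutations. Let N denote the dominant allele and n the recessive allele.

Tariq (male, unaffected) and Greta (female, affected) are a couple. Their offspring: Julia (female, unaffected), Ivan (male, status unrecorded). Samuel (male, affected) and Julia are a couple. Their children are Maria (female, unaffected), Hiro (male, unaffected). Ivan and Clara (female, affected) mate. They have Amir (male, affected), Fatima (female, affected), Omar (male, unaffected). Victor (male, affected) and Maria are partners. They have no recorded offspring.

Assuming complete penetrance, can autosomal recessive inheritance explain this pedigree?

A consistent assignment under autosomal recessive exists: Tariq NN, Greta nn, Julia Nn, Ivan Nn, Samuel nn, Clara nn, Maria Nn, Hiro Nn, Victor nn, Amir nn, Fatima nn, Omar Nn.
In this assignment every recorded phenotype matches its genotype and every non-founder's genotype is obtainable from its parents' genotypes, so the pedigree is consistent.

Yes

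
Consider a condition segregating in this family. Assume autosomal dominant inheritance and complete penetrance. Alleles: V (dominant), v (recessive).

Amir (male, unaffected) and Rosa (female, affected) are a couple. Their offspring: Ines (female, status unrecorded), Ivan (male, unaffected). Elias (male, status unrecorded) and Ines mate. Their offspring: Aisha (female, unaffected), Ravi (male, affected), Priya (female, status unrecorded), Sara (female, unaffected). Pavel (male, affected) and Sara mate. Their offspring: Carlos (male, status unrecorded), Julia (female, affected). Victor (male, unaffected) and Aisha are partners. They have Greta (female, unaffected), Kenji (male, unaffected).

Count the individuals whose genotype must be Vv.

2

Obligate heterozygotes: Rosa is affected so carries V and passed v to Ivan (vv), so Rosa is Vv; Julia is affected so carries V and received v from Sara (vv), so Julia is Vv.
Every other individual is either homozygous by phenotype or has at least one consistent homozygous assignment, so the count is 2.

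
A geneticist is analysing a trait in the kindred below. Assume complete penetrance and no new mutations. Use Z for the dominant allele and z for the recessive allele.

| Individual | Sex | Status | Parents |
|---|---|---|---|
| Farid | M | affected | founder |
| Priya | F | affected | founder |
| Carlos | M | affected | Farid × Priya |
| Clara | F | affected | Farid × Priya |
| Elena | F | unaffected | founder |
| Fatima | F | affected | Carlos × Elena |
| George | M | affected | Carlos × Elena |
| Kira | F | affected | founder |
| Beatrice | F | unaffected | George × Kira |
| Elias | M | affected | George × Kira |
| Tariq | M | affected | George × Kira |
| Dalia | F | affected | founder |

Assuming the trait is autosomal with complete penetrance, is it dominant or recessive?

dominant

George and Kira are both affected yet have an unaffected child Beatrice. Under a recessive model two affected parents are homozygous and every child would be affected, so the trait cannot be recessive.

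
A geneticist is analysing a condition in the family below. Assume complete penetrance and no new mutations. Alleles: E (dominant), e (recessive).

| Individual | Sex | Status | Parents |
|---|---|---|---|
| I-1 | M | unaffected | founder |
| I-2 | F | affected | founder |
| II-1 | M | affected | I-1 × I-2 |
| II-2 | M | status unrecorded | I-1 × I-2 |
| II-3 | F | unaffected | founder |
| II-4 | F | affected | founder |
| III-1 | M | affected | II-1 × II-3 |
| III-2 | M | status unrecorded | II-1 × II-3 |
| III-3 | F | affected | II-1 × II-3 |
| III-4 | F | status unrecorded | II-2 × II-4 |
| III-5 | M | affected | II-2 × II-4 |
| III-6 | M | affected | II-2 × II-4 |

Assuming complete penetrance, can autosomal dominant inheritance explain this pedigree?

Yes

A consistent assignment under autosomal dominant exists: I-1 ee, I-2 EE, II-1 Ee, II-2 Ee, II-3 ee, II-4 EE, III-1 Ee, III-2 Ee, III-3 Ee, III-4 EE, III-5 EE, III-6 EE.
In this assignment every recorded phenotype matches its genotype and every non-founder's genotype is obtainable from its parents' genotypes, so the pedigree is consistent.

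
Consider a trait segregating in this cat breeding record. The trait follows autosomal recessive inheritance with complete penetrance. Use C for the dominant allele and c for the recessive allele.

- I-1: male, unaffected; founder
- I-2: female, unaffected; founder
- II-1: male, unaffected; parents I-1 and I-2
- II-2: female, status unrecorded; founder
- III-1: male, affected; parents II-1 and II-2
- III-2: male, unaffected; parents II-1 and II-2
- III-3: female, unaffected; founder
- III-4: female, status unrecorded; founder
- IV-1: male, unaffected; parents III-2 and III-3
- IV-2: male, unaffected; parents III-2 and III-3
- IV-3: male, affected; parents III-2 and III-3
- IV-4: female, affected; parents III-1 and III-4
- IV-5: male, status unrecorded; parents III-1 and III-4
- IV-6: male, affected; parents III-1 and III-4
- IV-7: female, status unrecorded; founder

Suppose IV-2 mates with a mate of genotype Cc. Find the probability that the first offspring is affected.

1/6

III-2 is unaffected so carries C and passed c to IV-3 (cc), so III-2 is Cc.
III-3 is unaffected so carries C and passed c to IV-3 (cc), so III-3 is Cc.
IV-2 is an unaffected offspring of III-2 (Cc) × III-3 (Cc), whose cross gives 1/4 CC : 1/2 Cc : 1/4 cc; conditioning on being unaffected, IV-2 is CC with probability 1/3, Cc with probability 2/3.
Summing over parental genotype combinations, P(offspring is affected) = 2/3·1/4 = 1/6.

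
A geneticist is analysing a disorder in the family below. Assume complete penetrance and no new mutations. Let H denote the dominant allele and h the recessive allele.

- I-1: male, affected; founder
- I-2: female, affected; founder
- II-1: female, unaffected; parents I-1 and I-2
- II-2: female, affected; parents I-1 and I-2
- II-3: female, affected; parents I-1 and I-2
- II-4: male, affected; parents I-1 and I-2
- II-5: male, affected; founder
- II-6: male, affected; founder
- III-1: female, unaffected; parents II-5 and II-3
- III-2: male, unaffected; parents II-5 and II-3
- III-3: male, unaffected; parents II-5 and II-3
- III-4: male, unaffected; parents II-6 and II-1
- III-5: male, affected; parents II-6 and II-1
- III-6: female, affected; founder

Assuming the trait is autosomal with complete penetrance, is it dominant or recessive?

I-1 and I-2 are both affected yet have an unaffected child II-1. Under a recessive model two affected parents are homozygous and every child would be affected, so the trait cannot be recessive.

dominant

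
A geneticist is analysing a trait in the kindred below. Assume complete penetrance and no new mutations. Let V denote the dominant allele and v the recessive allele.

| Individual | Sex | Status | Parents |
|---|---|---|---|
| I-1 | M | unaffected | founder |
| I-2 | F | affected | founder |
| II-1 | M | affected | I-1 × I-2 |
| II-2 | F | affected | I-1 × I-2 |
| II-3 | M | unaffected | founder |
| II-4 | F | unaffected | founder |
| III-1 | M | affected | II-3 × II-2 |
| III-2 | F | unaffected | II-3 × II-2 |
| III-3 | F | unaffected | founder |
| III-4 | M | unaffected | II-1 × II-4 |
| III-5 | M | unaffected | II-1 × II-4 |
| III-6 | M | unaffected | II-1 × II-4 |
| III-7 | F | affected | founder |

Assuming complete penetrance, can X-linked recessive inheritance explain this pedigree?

No

Under X-linked recessive, II-2 (affected, female) cannot arise from I-1 (unaffected) × I-2 (affected).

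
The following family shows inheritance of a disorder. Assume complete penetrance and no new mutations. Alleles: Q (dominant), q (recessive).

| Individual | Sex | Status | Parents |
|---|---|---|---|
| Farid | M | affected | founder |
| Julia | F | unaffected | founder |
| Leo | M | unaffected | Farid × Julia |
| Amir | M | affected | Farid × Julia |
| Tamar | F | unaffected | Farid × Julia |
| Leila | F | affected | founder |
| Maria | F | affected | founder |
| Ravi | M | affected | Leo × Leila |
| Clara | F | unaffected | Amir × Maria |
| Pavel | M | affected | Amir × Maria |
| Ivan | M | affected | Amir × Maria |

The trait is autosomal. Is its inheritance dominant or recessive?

Amir and Maria are both affected yet have an unaffected child Clara. Under a recessive model two affected parents are homozygous and every child would be affected, so the trait cannot be recessive.

dominant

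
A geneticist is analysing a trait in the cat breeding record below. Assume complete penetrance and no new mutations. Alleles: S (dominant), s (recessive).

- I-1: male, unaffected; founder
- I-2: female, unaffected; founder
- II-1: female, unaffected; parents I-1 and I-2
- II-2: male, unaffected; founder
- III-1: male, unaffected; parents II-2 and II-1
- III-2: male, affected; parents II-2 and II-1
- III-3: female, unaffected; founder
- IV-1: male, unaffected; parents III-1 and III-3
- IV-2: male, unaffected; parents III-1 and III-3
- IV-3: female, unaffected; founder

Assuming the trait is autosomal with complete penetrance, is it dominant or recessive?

recessive

II-2 and II-1 are both unaffected yet have an affected child III-2. Under dominance, an affected child requires at least one affected parent, so the trait cannot be dominant.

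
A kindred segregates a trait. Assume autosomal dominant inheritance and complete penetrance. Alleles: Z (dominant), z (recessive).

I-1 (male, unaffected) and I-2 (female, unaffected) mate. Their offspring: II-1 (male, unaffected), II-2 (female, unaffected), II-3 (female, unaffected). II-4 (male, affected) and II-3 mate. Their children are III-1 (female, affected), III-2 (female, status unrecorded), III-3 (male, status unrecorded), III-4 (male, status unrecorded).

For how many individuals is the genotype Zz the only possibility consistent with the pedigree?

1

Obligate heterozygotes: III-1 is affected so carries Z and received z from II-3 (zz), so III-1 is Zz.
Every other individual is either homozygous by phenotype or has at least one consistent homozygous assignment, so the count is 1.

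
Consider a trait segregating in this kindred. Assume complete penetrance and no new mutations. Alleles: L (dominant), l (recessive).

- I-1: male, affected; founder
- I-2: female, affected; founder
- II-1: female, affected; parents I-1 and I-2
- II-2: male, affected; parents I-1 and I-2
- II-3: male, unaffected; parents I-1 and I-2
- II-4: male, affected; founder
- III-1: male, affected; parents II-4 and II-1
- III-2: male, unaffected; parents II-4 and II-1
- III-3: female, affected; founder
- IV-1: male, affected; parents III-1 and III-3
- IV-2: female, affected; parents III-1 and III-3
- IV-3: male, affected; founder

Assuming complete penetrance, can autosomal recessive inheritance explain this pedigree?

Under autosomal recessive, II-3 (unaffected, male) cannot arise from I-1 (affected) × I-2 (affected).

No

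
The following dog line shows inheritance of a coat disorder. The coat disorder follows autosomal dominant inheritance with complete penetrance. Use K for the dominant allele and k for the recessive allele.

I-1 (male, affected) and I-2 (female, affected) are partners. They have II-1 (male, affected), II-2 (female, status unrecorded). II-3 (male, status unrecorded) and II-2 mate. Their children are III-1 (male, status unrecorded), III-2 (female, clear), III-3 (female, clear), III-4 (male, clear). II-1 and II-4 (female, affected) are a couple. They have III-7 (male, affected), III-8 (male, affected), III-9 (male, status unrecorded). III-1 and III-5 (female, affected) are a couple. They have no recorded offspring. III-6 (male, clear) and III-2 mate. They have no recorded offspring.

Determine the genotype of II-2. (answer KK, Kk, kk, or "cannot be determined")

cannot be determined

II-2's phenotype is unrecorded, and no parent or child forces a single allele at both positions; consistent genotype assignments exist with II-2 as Kk or kk.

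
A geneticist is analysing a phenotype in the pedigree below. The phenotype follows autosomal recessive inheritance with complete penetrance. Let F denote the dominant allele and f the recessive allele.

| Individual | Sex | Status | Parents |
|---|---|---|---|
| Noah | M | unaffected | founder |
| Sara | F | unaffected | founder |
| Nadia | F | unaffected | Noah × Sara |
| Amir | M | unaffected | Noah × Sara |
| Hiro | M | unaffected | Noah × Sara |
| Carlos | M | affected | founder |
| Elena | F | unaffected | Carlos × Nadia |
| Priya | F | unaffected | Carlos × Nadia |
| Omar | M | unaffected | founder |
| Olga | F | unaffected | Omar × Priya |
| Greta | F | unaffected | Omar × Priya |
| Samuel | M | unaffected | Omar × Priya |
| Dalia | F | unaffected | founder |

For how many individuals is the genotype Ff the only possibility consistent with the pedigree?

Obligate heterozygotes: Elena is unaffected so carries F and received f from Carlos (ff), so Elena is Ff; Priya is unaffected so carries F and received f from Carlos (ff), so Priya is Ff.
Every other individual is either homozygous by phenotype or has at least one consistent homozygous assignment, so the count is 2.

2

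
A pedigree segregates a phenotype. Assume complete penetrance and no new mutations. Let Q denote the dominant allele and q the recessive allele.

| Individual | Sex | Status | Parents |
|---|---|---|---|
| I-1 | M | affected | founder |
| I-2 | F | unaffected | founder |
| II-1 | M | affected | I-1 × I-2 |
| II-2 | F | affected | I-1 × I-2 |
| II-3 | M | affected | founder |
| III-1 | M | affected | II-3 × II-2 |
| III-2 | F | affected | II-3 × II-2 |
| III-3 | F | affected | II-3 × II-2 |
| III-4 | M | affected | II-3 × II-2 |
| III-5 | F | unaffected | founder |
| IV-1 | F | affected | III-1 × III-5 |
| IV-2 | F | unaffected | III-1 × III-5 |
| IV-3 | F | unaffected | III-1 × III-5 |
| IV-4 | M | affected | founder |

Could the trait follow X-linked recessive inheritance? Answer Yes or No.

A consistent assignment under X-linked recessive exists: I-1 X^q Y, I-2 X^Q X^q, II-1 X^q Y, II-2 X^q X^q, II-3 X^q Y, III-1 X^q Y, III-2 X^q X^q, III-3 X^q X^q, III-4 X^q Y, III-5 X^Q X^q, IV-1 X^q X^q, IV-2 X^Q X^q, IV-3 X^Q X^q, IV-4 X^q Y.
In this assignment every recorded phenotype matches its genotype and every non-founder's genotype is obtainable from its parents' genotypes, so the pedigree is consistent.

Yes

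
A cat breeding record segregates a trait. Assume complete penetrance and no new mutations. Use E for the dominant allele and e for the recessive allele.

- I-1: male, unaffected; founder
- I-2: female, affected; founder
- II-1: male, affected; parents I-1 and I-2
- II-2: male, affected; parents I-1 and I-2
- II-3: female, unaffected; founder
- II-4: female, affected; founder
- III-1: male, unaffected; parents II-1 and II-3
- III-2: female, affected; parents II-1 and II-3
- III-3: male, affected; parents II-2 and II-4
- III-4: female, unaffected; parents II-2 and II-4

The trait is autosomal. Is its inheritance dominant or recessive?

dominant

II-2 and II-4 are both affected yet have an unaffected child III-4. Under a recessive model two affected parents are homozygous and every child would be affected, so the trait cannot be recessive.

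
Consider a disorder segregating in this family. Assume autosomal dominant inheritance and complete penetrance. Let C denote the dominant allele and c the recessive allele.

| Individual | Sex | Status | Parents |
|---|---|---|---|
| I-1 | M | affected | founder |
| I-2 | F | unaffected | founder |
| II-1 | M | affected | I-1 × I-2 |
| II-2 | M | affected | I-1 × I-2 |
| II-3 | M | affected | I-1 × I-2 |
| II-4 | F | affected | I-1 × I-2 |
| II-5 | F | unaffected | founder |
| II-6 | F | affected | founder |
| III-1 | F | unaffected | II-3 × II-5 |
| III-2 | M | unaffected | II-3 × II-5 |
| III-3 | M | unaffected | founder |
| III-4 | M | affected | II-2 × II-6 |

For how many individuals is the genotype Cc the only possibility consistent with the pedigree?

4

Obligate heterozygotes: II-1 is affected so carries C and received c from I-2 (cc), so II-1 is Cc; II-2 is affected so carries C and received c from I-2 (cc), so II-2 is Cc; II-3 is affected so carries C and received c from I-2 (cc), so II-3 is Cc; II-4 is affected so carries C and received c from I-2 (cc), so II-4 is Cc.
Every other individual is either homozygous by phenotype or has at least one consistent homozygous assignment, so the count is 4.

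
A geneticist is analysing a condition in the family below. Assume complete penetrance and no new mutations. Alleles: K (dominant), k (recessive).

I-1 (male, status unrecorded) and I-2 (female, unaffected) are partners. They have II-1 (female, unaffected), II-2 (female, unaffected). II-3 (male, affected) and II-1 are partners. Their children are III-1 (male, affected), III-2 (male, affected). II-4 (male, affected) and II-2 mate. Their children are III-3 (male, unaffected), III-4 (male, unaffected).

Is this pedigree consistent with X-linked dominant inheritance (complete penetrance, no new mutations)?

No

Under X-linked dominant, III-1 (affected, male) cannot arise from II-3 (affected) × II-1 (unaffected).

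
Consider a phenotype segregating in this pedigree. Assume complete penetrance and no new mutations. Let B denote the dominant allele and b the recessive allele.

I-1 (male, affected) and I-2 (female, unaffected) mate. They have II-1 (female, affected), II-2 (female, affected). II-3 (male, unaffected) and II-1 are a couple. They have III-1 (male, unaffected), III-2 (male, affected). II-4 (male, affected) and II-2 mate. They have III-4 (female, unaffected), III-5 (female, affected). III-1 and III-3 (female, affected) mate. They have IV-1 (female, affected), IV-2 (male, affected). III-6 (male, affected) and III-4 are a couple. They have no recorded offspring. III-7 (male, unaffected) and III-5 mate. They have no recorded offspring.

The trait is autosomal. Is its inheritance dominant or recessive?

II-4 and II-2 are both affected yet have an unaffected child III-4. Under a recessive model two affected parents are homozygous and every child would be affected, so the trait cannot be recessive.

dominant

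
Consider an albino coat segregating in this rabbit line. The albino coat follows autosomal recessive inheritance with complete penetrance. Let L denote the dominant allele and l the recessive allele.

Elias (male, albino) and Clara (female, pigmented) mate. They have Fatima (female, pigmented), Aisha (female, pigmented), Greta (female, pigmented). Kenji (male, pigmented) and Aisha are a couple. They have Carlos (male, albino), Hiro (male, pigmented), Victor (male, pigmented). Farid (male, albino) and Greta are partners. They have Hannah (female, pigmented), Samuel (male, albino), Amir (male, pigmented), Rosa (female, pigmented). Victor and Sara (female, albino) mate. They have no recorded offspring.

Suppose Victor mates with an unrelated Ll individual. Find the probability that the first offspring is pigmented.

5/6

Kenji is pigmented so carries L and passed l to Carlos (ll), so Kenji is Ll.
Aisha is pigmented so carries L and received l from Elias (ll), so Aisha is Ll.
Victor is a pigmented offspring of Kenji (Ll) × Aisha (Ll), whose cross gives 1/4 LL : 1/2 Ll : 1/4 ll; conditioning on being pigmented, Victor is LL with probability 1/3, Ll with probability 2/3.
Summing over parental genotype combinations, P(offspring is pigmented) = 1/3·1 + 2/3·3/4 = 5/6.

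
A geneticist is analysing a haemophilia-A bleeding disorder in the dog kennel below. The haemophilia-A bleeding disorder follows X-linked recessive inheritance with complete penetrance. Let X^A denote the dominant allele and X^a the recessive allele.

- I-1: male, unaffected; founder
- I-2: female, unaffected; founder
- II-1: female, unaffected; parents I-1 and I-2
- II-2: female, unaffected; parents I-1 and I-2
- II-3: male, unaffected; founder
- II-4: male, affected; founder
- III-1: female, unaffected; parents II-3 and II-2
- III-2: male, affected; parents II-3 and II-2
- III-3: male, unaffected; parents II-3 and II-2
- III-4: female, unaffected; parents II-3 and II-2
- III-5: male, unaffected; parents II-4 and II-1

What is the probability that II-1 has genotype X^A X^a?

I-1 is unaffected, so I-1 is X^A Y.
I-2 is unaffected so carries A and passed a to II-2 (X^A X^a, whose A came from I-1), so I-2 is X^A X^a.
Their cross gives offspring ratios 1/2 X^A X^A : 1/2 X^A X^a. Conditioning on II-1 being unaffected, P(X^A X^a) = 1/2 / 1 = 1/2 before taking II-1's own offspring into account.
II-4 is affected, so II-4 is X^a Y.
Now use II-1's offspring. Probability of each recorded status — unaffected son III-5: 1/2 if II-1 is X^A X^a, 1 if X^A X^A.
Bayes: P(X^A X^a) = 1/2·1/2 / (1/2·1/2 + 1/2·1) = 1/3.

1/3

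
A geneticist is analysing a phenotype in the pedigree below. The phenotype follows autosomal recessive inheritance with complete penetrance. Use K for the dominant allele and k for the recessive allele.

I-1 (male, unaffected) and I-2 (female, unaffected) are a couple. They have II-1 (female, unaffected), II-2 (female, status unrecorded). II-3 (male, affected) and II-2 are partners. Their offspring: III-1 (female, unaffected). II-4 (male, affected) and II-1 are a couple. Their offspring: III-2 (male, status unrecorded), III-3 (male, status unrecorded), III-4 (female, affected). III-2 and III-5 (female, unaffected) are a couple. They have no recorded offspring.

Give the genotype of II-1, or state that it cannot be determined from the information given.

From phenotype alone, II-1 is KK or Kk.
II-1 is unaffected so carries K and passed k to III-4 (kk), so II-1 is Kk.

Kk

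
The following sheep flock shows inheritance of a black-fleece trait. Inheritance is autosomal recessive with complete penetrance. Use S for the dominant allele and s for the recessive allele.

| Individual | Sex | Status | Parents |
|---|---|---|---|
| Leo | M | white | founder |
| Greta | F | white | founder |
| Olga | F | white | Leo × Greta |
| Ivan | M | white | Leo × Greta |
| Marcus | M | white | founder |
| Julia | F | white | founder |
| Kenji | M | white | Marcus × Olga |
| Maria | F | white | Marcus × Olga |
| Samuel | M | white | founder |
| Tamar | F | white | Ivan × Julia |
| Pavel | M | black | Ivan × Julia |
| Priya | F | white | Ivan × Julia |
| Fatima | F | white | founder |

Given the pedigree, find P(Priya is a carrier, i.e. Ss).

2/3

Ivan is white so carries S and passed s to Pavel (ss), so Ivan is Ss.
Julia is white so carries S and passed s to Pavel (ss), so Julia is Ss.
Their cross gives offspring ratios 1/4 SS : 1/2 Ss : 1/4 ss. Conditioning on Priya being white, P(Ss) = 1/2 / 3/4 = 2/3.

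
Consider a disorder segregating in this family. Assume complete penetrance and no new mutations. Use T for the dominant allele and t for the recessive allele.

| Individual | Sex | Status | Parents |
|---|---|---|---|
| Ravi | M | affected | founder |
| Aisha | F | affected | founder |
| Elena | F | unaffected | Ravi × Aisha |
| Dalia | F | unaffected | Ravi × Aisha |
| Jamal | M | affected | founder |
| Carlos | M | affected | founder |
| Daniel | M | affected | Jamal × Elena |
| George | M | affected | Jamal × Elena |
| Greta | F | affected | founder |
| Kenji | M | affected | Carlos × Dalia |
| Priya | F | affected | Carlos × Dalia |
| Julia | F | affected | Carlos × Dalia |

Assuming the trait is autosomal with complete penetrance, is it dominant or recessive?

dominant

Ravi and Aisha are both affected yet have an unaffected child Elena. Under a recessive model two affected parents are homozygous and every child would be affected, so the trait cannot be recessive.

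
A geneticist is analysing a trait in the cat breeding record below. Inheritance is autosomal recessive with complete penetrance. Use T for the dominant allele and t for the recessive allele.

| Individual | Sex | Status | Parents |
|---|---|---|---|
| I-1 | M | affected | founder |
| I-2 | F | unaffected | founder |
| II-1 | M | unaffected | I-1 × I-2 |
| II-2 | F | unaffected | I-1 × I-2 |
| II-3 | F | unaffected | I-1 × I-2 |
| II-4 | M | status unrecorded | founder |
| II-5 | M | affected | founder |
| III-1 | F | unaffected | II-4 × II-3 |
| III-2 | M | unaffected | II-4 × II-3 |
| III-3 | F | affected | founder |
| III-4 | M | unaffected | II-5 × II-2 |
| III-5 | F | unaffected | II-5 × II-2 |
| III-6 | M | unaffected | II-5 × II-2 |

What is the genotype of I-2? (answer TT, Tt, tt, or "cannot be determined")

I-2's phenotype allows TT or Tt, and no parent or child forces a single allele at both positions; consistent genotype assignments exist with I-2 as TT or Tt.

cannot be determined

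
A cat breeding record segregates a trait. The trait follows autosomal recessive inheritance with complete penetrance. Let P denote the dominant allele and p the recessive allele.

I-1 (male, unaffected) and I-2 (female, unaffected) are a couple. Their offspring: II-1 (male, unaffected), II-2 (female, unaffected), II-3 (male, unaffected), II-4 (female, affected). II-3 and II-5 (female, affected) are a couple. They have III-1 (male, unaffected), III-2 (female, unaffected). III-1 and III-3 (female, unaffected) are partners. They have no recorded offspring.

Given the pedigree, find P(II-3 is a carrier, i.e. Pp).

I-1 is unaffected so carries P and passed p to II-4 (pp), so I-1 is Pp.
I-2 is unaffected so carries P and passed p to II-4 (pp), so I-2 is Pp.
Their cross gives offspring ratios 1/4 PP : 1/2 Pp : 1/4 pp. Conditioning on II-3 being unaffected, P(Pp) = 1/2 / 3/4 = 2/3 before taking II-3's own offspring into account.
II-5 is affected, so II-5 is pp.
Now use II-3's offspring. Probability of each recorded status — unaffected son III-1: 1/2 if II-3 is Pp, 1 if PP; unaffected daughter III-2: 1/2 if II-3 is Pp, 1 if PP.
Bayes: P(Pp) = 2/3·1/4 / (2/3·1/4 + 1/3·1) = 1/3.

1/3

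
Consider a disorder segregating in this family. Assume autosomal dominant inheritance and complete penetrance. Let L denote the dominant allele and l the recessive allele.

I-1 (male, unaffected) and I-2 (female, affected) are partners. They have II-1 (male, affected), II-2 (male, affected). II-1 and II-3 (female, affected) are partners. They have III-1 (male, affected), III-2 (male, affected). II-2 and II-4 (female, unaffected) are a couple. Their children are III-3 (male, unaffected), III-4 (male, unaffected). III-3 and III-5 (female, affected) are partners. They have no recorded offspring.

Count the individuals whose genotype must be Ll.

Obligate heterozygotes: II-1 is affected so carries L and received l from I-1 (ll), so II-1 is Ll; II-2 is affected so carries L and received l from I-1 (ll), so II-2 is Ll.
Every other individual is either homozygous by phenotype or has at least one consistent homozygous assignment, so the count is 2.

2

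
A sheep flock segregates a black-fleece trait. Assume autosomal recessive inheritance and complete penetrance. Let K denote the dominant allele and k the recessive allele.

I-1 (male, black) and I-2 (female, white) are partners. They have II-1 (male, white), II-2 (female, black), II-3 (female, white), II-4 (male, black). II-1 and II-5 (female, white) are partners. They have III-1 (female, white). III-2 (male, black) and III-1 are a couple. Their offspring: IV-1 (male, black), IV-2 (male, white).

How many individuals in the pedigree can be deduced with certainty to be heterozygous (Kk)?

5

Obligate heterozygotes: I-2 is white so carries K and passed k to II-2 (kk), so I-2 is Kk; II-1 is white so carries K and received k from I-1 (kk), so II-1 is Kk; II-3 is white so carries K and received k from I-1 (kk), so II-3 is Kk; III-1 is white so carries K and passed k to IV-1 (kk), so III-1 is Kk; IV-2 is white so carries K and received k from III-2 (kk), so IV-2 is Kk.
Every other individual is either homozygous by phenotype or has at least one consistent homozygous assignment, so the count is 5.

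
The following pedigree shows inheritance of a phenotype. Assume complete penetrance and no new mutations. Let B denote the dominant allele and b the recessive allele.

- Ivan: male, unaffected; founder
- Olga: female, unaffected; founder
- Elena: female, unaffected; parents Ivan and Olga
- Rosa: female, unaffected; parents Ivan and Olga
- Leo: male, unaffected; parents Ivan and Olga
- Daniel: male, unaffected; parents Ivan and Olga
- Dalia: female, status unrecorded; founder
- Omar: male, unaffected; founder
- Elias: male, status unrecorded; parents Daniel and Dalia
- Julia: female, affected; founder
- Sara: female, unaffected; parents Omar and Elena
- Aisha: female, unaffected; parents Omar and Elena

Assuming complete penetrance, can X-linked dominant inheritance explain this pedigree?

Yes

A consistent assignment under X-linked dominant exists: Ivan X^b Y, Olga X^b X^b, Elena X^b X^b, Rosa X^b X^b, Leo X^b Y, Daniel X^b Y, Dalia X^B X^B, Omar X^b Y, Elias X^B Y, Julia X^B X^B, Sara X^b X^b, Aisha X^b X^b.
In this assignment every recorded phenotype matches its genotype and every non-founder's genotype is obtainable from its parents' genotypes, so the pedigree is consistent.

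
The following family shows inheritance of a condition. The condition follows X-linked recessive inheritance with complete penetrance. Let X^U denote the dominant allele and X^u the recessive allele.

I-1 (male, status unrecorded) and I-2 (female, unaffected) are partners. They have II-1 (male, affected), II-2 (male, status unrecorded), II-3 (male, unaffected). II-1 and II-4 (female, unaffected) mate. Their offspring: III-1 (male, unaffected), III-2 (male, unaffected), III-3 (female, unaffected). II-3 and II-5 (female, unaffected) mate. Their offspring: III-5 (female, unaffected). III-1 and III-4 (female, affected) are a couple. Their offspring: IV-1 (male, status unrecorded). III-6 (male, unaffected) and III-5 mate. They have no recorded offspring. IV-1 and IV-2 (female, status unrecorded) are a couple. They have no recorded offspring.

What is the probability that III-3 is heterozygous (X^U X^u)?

1

III-3 is unaffected so carries U and received u from II-1 (X^u Y), so III-3 is X^U X^u, giving P(X^U X^u) = 1.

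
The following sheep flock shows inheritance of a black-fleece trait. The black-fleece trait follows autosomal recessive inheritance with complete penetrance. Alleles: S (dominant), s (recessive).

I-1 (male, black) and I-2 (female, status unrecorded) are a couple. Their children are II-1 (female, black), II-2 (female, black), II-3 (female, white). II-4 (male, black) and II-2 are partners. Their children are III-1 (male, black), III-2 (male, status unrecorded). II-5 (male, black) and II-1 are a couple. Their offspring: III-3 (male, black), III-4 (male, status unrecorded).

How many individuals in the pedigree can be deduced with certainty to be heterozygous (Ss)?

Obligate heterozygotes: I-2 passed S to II-3 (Ss, whose s came from I-1) and passed s to II-1 (ss), so I-2 is Ss; II-3 is white so carries S and received s from I-1 (ss), so II-3 is Ss.
Every other individual is either homozygous by phenotype or has at least one consistent homozygous assignment, so the count is 2.

2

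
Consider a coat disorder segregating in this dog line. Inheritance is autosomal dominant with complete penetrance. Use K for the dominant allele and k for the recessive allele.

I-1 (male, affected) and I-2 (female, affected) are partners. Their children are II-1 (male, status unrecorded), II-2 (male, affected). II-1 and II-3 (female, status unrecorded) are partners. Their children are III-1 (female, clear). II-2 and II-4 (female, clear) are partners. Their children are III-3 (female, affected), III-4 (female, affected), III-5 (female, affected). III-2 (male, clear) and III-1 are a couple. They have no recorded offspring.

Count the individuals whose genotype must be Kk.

Obligate heterozygotes: III-3 is affected so carries K and received k from II-4 (kk), so III-3 is Kk; III-4 is affected so carries K and received k from II-4 (kk), so III-4 is Kk; III-5 is affected so carries K and received k from II-4 (kk), so III-5 is Kk.
Every other individual is either homozygous by phenotype or has at least one consistent homozygous assignment, so the count is 3.

3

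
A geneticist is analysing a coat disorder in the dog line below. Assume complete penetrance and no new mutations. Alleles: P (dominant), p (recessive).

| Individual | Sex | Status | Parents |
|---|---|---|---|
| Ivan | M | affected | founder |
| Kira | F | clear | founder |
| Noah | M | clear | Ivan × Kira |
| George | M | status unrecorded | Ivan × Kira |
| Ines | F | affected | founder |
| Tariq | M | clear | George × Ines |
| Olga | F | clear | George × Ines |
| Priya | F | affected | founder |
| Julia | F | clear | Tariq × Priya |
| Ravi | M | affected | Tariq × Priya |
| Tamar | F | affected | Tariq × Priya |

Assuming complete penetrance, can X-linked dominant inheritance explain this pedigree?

A consistent assignment under X-linked dominant exists: Ivan X^P Y, Kira X^p X^p, Noah X^p Y, George X^p Y, Ines X^P X^p, Tariq X^p Y, Olga X^p X^p, Priya X^P X^p, Julia X^p X^p, Ravi X^P Y, Tamar X^P X^p.
In this assignment every recorded phenotype matches its genotype and every non-founder's genotype is obtainable from its parents' genotypes, so the pedigree is consistent.

Yes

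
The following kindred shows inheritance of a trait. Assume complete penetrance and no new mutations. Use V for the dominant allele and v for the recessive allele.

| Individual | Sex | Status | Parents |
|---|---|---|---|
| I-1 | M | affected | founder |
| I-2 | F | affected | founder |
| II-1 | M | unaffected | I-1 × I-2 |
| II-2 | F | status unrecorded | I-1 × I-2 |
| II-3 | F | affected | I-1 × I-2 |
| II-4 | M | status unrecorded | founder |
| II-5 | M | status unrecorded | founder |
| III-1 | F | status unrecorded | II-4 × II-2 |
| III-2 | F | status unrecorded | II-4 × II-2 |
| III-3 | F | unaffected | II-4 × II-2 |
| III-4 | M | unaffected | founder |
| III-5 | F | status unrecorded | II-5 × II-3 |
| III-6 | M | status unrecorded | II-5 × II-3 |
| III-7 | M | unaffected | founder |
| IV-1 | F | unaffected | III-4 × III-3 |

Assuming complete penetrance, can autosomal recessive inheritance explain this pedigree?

Under autosomal recessive, II-1 (unaffected, male) cannot arise from I-1 (affected) × I-2 (affected).

No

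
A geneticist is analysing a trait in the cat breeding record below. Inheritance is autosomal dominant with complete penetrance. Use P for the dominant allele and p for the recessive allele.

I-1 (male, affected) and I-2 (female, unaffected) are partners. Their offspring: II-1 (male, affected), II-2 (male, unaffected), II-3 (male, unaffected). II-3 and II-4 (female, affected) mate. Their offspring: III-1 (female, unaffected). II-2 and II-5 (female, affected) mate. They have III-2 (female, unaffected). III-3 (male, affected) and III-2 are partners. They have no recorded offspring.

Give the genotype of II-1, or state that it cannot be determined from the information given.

Pp

From phenotype alone, II-1 is PP or Pp.
II-1 is affected so carries P and received p from I-2 (pp), so II-1 is Pp.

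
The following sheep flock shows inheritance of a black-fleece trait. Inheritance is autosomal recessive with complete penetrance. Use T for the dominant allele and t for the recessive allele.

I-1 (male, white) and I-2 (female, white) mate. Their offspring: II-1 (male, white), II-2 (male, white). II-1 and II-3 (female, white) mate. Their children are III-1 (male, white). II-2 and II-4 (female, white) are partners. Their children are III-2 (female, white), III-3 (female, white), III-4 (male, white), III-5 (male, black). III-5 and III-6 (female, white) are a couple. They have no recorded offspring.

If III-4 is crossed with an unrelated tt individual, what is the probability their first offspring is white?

II-2 is white so carries T and passed t to III-5 (tt), so II-2 is Tt.
II-4 is white so carries T and passed t to III-5 (tt), so II-4 is Tt.
III-4 is a white offspring of II-2 (Tt) × II-4 (Tt), whose cross gives 1/4 TT : 1/2 Tt : 1/4 tt; conditioning on being white, III-4 is TT with probability 1/3, Tt with probability 2/3.
Summing over parental genotype combinations, P(offspring is white) = 1/3·1 + 2/3·1/2 = 2/3.

2/3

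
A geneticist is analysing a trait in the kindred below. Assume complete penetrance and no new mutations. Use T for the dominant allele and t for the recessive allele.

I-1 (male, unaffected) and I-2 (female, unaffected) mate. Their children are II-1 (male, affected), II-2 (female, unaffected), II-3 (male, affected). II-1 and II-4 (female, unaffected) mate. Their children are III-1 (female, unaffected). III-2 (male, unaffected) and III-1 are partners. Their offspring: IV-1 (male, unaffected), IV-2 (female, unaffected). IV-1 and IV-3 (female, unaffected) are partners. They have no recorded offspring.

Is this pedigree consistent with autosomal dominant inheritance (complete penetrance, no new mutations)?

Under autosomal dominant, II-1 (affected, male) cannot arise from I-1 (unaffected) × I-2 (unaffected).

No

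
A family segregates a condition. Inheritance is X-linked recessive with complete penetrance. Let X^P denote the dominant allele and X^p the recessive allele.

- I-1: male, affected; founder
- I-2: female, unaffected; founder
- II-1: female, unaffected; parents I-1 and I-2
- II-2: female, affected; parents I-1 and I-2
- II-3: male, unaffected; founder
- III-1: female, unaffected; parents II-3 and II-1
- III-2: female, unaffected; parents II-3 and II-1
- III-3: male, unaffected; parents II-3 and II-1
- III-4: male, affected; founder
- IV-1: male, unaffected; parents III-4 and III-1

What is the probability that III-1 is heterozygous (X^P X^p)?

II-3 is unaffected, so II-3 is X^P Y.
II-1 is unaffected so carries P and received p from I-1 (X^p Y), so II-1 is X^P X^p.
Their cross gives offspring ratios 1/2 X^P X^P : 1/2 X^P X^p. Conditioning on III-1 being unaffected, P(X^P X^p) = 1/2 / 1 = 1/2 before taking III-1's own offspring into account.
III-4 is affected, so III-4 is X^p Y.
Now use III-1's offspring. Probability of each recorded status — unaffected son IV-1: 1/2 if III-1 is X^P X^p, 1 if X^P X^P.
Bayes: P(X^P X^p) = 1/2·1/2 / (1/2·1/2 + 1/2·1) = 1/3.

1/3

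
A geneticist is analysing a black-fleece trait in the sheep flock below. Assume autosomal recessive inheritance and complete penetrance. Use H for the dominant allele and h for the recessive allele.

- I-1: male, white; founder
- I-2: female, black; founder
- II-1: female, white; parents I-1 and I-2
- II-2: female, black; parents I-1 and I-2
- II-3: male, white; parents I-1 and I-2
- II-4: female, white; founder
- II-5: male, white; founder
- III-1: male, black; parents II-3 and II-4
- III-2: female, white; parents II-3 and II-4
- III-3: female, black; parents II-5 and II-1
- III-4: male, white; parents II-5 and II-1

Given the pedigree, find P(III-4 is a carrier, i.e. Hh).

2/3

II-5 is white so carries H and passed h to III-3 (hh), so II-5 is Hh.
II-1 is white so carries H and received h from I-2 (hh), so II-1 is Hh.
Their cross gives offspring ratios 1/4 HH : 1/2 Hh : 1/4 hh. Conditioning on III-4 being white, P(Hh) = 1/2 / 3/4 = 2/3.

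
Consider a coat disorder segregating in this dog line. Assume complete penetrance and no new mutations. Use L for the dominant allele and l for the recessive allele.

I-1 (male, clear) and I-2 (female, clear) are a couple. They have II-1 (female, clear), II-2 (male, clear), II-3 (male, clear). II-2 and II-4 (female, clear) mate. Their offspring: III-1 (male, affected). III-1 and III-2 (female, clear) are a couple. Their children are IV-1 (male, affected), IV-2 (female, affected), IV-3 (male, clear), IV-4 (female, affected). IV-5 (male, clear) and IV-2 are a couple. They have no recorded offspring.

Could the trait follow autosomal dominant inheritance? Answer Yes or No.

No

Under autosomal dominant, III-1 (affected, male) cannot arise from II-2 (clear) × II-4 (clear).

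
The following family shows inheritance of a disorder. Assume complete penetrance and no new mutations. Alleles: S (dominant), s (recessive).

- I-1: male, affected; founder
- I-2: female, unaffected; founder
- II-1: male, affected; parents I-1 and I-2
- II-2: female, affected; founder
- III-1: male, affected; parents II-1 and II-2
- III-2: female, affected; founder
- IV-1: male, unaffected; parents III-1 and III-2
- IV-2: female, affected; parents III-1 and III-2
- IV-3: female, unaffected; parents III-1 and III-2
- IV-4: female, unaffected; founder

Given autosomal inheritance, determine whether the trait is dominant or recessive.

III-1 and III-2 are both affected yet have an unaffected child IV-1. Under a recessive model two affected parents are homozygous and every child would be affected, so the trait cannot be recessive.

dominant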